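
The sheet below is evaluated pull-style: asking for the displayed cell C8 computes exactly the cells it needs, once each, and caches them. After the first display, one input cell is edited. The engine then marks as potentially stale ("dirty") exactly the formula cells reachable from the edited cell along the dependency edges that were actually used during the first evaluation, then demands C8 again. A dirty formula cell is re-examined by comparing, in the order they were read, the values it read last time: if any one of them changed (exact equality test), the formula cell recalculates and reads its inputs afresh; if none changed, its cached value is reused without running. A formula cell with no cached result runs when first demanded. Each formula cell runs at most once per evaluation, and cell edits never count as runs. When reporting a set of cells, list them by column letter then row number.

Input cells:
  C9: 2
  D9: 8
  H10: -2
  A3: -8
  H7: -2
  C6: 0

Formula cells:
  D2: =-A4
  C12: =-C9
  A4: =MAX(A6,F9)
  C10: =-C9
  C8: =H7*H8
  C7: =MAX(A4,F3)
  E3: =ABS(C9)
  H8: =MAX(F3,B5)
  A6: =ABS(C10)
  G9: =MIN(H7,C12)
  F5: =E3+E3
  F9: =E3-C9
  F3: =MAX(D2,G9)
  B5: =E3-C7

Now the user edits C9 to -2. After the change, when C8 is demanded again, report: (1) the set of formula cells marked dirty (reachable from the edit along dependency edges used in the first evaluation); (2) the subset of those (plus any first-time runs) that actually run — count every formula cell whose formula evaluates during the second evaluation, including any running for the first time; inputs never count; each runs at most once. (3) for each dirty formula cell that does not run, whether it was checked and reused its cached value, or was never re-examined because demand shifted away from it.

First demand of the output computes:
  C10 = -(2) = -2
  A6 = ABS(-2) = 2
  C12 = -(2) = -2
  E3 = ABS(2) = 2
  F9 = 2 - 2 = 0
  A4 = MAX(2, 0) = 2
  D2 = -(2) = -2
  G9 = MIN(-2, -2) = -2
  F3 = MAX(-2, -2) = -2
  C7 = MAX(2, -2) = 2
  B5 = 2 - 2 = 0
  H8 = MAX(-2, 0) = 0
  C8 = -2 * 0 = 0

After the edit, cleaning proceeds:
  C10: a read changed (C9 2->-2) — executes, giving 2.
  A6: a read changed (C10 -2->2) — executes, giving 2 — identical to its old value.
  C12: a read changed (C9 2->-2) — executes, giving 2.
  E3: a read changed (C9 2->-2) — executes, giving 2 — identical to its old value.
  F9: a read changed (C9 2->-2) — executes, giving 4.
  A4: a read changed (F9 0->4) — executes, giving 4.
  D2: a read changed (A4 2->4) — executes, giving -4.
  G9: a read changed (C12 -2->2) — executes, giving -2 — identical to its old value.
  F3: a read changed (D2 -2->-4) — executes, giving -2 — identical to its old value.
  C7: a read changed (A4 2->4) — executes, giving 4.
  B5: a read changed (C7 2->4) — executes, giving -2.
  H8: a read changed (B5 0->-2) — executes, giving -2.
  C8: a read changed (H8 0->-2) — executes, giving 4.

The edit dirties: A4, A6, B5, C7, C8, C10, C12, D2, E3, F3, F9, G9, H8.
13 formula cells run: A4, A6, B5, C7, C8, C10, C12, D2, E3, F3, F9, G9, H8.
No dirty formula cell escaped a run.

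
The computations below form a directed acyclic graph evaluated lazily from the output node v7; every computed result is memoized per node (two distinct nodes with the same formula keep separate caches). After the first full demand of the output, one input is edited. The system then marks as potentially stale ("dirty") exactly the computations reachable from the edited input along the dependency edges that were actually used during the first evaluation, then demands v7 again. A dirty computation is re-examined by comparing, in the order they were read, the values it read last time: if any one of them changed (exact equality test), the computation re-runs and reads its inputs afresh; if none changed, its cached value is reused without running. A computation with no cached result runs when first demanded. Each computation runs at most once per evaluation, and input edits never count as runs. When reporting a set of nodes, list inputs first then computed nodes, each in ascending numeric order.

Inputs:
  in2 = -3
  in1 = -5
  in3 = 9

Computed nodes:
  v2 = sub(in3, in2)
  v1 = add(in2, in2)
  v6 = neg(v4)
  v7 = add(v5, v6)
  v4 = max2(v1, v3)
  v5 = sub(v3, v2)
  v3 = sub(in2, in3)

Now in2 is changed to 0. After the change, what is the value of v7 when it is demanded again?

Demanding v7 again yields -18.

First demand of the output computes:
  v1 = add(-3, -3) = -6
  v2 = sub(9, -3) = 12
  v3 = sub(-3, 9) = -12
  v4 = max2(-6, -12) = -6
  v5 = sub(-12, 12) = -24
  v6 = neg(-6) = 6
  v7 = add(-24, 6) = -18

After the edit, cleaning proceeds:
  v1: a read changed (in2 -3->0; in2 -3->0) — executes, giving 0.
  v2: a read changed (in2 -3->0) — executes, giving 9.
  v3: a read changed (in2 -3->0) — executes, giving -9.
  v4: a read changed (v1 -6->0; v3 -12->-9) — executes, giving 0.
  v5: a read changed (v3 -12->-9; v2 12->9) — executes, giving -18.
  v6: a read changed (v4 -6->0) — executes, giving 0.
  v7: a read changed (v5 -24->-18; v6 6->0) — executes, giving -18 — identical to its old value.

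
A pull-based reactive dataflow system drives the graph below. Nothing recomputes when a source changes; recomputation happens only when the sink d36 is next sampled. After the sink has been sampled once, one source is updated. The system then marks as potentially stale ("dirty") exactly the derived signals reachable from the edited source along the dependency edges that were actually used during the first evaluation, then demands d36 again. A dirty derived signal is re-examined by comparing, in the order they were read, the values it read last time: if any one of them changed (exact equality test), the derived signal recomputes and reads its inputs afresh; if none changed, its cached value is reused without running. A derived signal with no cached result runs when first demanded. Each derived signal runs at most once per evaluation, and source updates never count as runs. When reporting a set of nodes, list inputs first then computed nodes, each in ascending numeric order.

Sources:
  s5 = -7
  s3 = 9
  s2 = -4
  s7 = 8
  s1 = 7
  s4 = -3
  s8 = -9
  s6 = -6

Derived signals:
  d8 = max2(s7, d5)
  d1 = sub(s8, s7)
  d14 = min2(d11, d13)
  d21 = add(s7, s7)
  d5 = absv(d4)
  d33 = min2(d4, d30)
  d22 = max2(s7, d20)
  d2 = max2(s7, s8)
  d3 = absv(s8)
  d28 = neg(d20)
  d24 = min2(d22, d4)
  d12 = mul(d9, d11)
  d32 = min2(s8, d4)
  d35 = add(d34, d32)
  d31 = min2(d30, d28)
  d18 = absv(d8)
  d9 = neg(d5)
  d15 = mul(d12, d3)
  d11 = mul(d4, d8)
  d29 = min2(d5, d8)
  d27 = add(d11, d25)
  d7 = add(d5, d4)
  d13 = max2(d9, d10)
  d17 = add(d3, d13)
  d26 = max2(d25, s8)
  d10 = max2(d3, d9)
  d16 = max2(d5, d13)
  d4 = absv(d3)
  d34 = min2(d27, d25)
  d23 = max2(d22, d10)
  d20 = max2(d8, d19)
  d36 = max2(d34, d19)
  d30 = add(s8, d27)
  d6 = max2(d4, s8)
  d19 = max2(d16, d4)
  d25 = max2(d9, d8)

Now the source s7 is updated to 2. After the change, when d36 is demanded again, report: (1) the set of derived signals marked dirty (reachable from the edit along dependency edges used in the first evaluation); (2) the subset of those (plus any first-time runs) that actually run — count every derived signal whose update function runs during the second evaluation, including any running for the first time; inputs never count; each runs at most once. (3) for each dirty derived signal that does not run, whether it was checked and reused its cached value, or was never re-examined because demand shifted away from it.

Marked dirty: d8, d11, d25, d27, d34, d36.
Derived signals that run: d8 — 1 in total.
Checked but reused from cache: d11, d25, d27, d34, d36.
Key observation: the change is absorbed at d8 — it re-runs but produces the same value, and the output's value is unchanged.

First evaluation (everything demanded from the output):
  d3 = absv(-9) = 9
  d4 = absv(9) = 9
  d5 = absv(9) = 9
  d8 = max2(8, 9) = 9
  d9 = neg(9) = -9
  d10 = max2(9, -9) = 9
  d11 = mul(9, 9) = 81
  d13 = max2(-9, 9) = 9
  d16 = max2(9, 9) = 9
  d19 = max2(9, 9) = 9
  d25 = max2(-9, 9) = 9
  d27 = add(81, 9) = 90
  d34 = min2(90, 9) = 9
  d36 = max2(9, 9) = 9

Propagation after the edit:
  d8: runs — s7 8->2; result 9 (same value as before).
  d11: checked — values it read are unchanged (d4 unchanged, d8 unchanged); reused cached 81 without running.
  d25: checked — values it read are unchanged (d9 unchanged, d8 unchanged); reused cached 9 without running.
  d27: checked — values it read are unchanged (d11 unchanged, d25 unchanged); reused cached 90 without running.
  d34: checked — values it read are unchanged (d27 unchanged, d25 unchanged); reused cached 9 without running.
  d36: checked — values it read are unchanged (d34 unchanged, d19 unchanged); reused cached 9 without running.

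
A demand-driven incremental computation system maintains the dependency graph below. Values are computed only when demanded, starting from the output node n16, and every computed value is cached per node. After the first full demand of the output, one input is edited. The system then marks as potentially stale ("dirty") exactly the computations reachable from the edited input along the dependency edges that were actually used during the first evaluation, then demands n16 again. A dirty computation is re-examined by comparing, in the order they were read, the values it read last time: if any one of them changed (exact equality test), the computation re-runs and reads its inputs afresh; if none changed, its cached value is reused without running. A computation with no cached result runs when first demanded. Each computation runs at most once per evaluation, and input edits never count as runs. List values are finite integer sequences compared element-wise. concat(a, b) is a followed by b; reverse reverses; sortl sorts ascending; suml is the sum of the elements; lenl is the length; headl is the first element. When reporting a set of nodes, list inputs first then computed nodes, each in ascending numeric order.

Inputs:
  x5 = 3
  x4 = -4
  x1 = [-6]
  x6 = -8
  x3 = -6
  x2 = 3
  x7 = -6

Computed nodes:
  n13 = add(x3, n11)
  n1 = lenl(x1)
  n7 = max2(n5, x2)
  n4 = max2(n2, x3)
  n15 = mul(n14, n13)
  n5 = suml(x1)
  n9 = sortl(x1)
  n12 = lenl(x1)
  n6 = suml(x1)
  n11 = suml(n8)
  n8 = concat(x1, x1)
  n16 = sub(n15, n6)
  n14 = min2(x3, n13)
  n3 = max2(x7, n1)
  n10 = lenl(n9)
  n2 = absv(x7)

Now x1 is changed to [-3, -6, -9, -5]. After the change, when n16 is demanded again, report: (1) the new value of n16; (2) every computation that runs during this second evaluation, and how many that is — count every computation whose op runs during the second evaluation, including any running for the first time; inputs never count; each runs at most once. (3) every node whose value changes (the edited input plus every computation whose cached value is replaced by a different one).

New value of n16: 2727.
Computations that run: n6, n8, n11, n13, n14, n15, n16 — 7 in total.
Values that change: x1, n6, n8, n11, n13, n14, n15, n16.

First evaluation (everything demanded from the output):
  n6 = suml([-6]) = -6
  n8 = concat([-6], [-6]) = [-6, -6]
  n11 = suml([-6, -6]) = -12
  n13 = add(-6, -12) = -18
  n14 = min2(-6, -18) = -18
  n15 = mul(-18, -18) = 324
  n16 = sub(324, -6) = 330

Propagation after the edit:
  n6: runs — x1 [-6]->[-3, -6, -9, -5]; result -23.
  n8: runs — x1 [-6]->[-3, -6, -9, -5]; x1 [-6]->[-3, -6, -9, -5]; result [-3, -6, -9, -5, -3, -6, -9, -5].
  n11: runs — n8 [-6, -6]->[-3, -6, -9, -5, -3, -6, -9, -5]; result -46.
  n13: runs — n11 -12->-46; result -52.
  n14: runs — n13 -18->-52; result -52.
  n15: runs — n14 -18->-52; n13 -18->-52; result 2704.
  n16: runs — n15 324->2704; n6 -6->-23; result 2727.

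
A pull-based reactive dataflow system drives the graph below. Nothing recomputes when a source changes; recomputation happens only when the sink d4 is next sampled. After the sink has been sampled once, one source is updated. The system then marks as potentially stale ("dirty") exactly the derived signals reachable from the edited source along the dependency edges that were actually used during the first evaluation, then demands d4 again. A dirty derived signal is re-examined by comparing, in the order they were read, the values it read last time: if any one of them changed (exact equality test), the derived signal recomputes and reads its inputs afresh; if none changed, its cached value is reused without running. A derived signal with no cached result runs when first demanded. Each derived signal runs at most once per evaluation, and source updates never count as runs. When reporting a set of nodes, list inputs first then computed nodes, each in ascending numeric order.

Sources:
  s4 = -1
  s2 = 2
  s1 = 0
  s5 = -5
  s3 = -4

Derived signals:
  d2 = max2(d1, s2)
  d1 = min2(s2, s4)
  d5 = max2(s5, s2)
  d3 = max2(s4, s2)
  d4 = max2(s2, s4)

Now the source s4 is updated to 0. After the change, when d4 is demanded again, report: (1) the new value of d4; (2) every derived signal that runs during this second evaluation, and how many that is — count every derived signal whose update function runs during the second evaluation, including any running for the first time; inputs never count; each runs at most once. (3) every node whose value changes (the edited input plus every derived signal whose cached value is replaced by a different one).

New value of d4: 2.
Derived signals that run: d4 — 1 in total.
Values that change: s4.

First evaluation (everything demanded from the output):
  d4 = max2(2, -1) = 2

Propagation after the edit:
  d4: runs — s4 -1->0; result 2 (same value as before).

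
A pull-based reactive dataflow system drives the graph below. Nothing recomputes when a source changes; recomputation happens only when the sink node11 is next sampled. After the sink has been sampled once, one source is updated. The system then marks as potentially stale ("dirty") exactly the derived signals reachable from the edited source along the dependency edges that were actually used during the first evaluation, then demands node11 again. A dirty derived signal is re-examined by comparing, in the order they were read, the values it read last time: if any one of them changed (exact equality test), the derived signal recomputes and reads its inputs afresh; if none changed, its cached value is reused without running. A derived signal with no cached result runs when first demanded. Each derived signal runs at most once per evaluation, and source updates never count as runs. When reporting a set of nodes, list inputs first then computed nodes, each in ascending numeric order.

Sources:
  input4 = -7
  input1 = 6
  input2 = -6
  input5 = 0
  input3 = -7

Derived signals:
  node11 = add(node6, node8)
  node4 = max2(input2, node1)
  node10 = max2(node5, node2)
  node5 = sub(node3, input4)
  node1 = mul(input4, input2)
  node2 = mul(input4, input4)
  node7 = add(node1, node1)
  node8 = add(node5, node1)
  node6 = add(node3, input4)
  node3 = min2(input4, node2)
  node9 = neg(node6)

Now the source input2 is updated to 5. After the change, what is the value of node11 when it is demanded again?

First evaluation (everything demanded from the output):
  node1 = mul(-7, -6) = 42
  node2 = mul(-7, -7) = 49
  node3 = min2(-7, 49) = -7
  node5 = sub(-7, -7) = 0
  node6 = add(-7, -7) = -14
  node8 = add(0, 42) = 42
  node11 = add(-14, 42) = 28

Propagation after the edit:
  node1: runs — input2 -6->5; result -35.
  node8: runs — node1 42->-35; result -35.
  node11: runs — node8 42->-35; result -49.

New value of node11: -49.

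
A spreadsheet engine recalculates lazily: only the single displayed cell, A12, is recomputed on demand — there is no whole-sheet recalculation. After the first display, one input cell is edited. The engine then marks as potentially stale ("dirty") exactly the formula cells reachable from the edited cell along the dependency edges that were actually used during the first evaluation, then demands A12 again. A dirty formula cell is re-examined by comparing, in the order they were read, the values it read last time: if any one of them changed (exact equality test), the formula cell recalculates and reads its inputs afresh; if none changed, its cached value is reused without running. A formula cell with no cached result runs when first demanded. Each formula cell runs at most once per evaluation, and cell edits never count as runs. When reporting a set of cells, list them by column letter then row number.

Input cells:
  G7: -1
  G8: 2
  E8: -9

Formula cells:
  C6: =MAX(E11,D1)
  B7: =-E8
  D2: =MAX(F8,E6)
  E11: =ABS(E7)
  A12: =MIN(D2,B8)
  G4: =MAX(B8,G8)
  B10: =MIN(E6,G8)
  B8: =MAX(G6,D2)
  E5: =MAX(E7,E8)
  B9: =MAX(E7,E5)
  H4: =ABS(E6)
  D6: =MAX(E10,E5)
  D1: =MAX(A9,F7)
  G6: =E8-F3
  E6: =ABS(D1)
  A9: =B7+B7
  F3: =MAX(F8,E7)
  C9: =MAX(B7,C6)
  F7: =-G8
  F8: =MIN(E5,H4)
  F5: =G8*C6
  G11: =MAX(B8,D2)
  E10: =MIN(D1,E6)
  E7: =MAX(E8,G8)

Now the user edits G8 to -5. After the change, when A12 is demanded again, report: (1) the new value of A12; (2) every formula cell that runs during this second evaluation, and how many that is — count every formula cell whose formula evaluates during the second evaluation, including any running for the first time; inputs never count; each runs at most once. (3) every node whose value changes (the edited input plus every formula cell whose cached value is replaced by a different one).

New value of A12: 18.
Formula cells that run: B8, D1, D2, E5, E7, F3, F7, F8, G6 — 9 in total.
Values that change: E5, E7, F3, F7, F8, G6, G8.
Key observation: the cutoff stops propagation at E6 — its inputs' values are unchanged, so it reuses its cache.

First evaluation (everything demanded from the output):
  B7 = -(-9) = 9
  A9 = 9 + 9 = 18
  E7 = MAX(-9, 2) = 2
  E5 = MAX(2, -9) = 2
  F7 = -(2) = -2
  D1 = MAX(18, -2) = 18
  E6 = ABS(18) = 18
  H4 = ABS(18) = 18
  F8 = MIN(2, 18) = 2
  D2 = MAX(2, 18) = 18
  F3 = MAX(2, 2) = 2
  G6 = -9 - 2 = -11
  B8 = MAX(-11, 18) = 18
  A12 = MIN(18, 18) = 18

Propagation after the edit:
  E7: runs — G8 2->-5; result -5.
  E5: runs — E7 2->-5; result -5.
  F7: runs — G8 2->-5; result 5.
  D1: runs — F7 -2->5; result 18 (same value as before).
  E6: checked — values it read are unchanged (D1 unchanged); reused cached 18 without running.
  H4: checked — values it read are unchanged (E6 unchanged); reused cached 18 without running.
  F8: runs — E5 2->-5; result -5.
  D2: runs — F8 2->-5; result 18 (same value as before).
  F3: runs — F8 2->-5; E7 2->-5; result -5.
  G6: runs — F3 2->-5; result -4.
  B8: runs — G6 -11->-4; result 18 (same value as before).
  A12: checked — values it read are unchanged (D2 unchanged, B8 unchanged); reused cached 18 without running.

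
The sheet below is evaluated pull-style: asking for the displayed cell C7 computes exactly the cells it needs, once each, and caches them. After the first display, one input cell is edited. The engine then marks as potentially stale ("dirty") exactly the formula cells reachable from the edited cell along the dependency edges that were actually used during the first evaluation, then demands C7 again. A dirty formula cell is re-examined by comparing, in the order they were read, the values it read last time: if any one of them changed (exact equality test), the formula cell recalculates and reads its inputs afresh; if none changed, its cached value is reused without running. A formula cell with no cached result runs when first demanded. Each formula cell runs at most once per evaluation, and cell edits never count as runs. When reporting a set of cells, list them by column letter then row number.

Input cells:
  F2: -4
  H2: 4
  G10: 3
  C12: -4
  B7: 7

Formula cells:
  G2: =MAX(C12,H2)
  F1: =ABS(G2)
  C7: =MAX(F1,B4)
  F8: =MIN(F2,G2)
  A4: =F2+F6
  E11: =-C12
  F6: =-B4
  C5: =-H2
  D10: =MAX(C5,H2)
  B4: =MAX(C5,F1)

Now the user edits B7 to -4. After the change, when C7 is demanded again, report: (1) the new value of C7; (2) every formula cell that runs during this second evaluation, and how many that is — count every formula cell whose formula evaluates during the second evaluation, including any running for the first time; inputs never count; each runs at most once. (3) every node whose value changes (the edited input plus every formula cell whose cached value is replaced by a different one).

Demanding C7 again yields 4.
0 formula cells run: none.
The nodes whose values change: B7.
Note the shortcut — nothing in the graph depends on B7 at all, so no recomputation happens.

First demand of the output computes:
  C5 = -(4) = -4
  G2 = MAX(-4, 4) = 4
  F1 = ABS(4) = 4
  B4 = MAX(-4, 4) = 4
  C7 = MAX(4, 4) = 4

After the edit, cleaning proceeds:
  no node depends on B7 at all; the second demand re-runs nothing.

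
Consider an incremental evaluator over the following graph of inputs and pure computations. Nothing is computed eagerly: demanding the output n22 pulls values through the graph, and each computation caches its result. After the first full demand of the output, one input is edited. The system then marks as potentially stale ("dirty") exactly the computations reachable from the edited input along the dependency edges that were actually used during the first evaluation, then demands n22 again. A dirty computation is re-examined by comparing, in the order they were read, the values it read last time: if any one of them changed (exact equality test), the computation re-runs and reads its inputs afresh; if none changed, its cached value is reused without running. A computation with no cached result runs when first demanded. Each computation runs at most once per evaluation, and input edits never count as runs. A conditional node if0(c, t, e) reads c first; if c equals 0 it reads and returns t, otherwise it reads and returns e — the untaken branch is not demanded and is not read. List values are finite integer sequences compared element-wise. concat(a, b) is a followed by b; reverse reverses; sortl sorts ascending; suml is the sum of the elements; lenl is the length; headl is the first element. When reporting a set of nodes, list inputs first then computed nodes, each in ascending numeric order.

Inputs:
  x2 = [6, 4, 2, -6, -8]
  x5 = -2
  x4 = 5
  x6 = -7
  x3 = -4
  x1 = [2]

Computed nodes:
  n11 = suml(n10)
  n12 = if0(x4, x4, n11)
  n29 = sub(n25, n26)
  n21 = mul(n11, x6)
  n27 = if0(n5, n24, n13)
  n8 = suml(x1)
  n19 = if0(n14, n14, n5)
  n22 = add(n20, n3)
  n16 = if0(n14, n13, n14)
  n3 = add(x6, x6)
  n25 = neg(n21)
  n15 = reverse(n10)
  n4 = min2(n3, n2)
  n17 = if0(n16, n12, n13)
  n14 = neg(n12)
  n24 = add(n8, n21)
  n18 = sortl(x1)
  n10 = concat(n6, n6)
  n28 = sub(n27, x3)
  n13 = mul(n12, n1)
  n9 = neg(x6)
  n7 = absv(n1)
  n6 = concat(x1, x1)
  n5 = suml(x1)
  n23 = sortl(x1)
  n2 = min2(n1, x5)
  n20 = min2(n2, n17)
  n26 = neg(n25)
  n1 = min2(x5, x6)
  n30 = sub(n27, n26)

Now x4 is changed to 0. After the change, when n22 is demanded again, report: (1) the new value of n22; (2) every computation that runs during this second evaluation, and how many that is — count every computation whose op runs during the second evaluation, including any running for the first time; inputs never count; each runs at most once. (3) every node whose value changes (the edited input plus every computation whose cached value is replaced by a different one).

Initial pass — values computed on the first demand:
  n1 = min2(-2, -7) = -7
  n2 = min2(-7, -2) = -7
  n3 = add(-7, -7) = -14
  n6 = concat([2], [2]) = [2, 2]
  n10 = concat([2, 2], [2, 2]) = [2, 2, 2, 2]
  n11 = suml([2, 2, 2, 2]) = 8
  n12 = if0(x4=5 -> else branch n11) = 8
  n13 = mul(8, -7) = -56
  n14 = neg(8) = -8
  n16 = if0(n14=-8 -> else branch n14) = -8
  n17 = if0(n16=-8 -> else branch n13) = -56
  n20 = min2(-7, -56) = -56
  n22 = add(-56, -14) = -70

Second demand — change propagation:
  n12: re-runs because x4 5->0; new result 0.
  n13: re-runs because n12 8->0; new result 0.
  n14: re-runs because n12 8->0; new result 0.
  n16: re-runs because n14 -8->0; n14 -8->0; new result 0.
  n17: re-runs because n16 -8->0; n13 -56->0; new result 0.
  n20: re-runs because n17 -56->0; new result -7.
  n22: re-runs because n20 -56->-7; new result -21.

n22 now evaluates to -21.
Run set: n12, n13, n14, n16, n17, n20, n22 (7 run).
Changed values: x4, n12, n13, n14, n16, n17, n20, n22.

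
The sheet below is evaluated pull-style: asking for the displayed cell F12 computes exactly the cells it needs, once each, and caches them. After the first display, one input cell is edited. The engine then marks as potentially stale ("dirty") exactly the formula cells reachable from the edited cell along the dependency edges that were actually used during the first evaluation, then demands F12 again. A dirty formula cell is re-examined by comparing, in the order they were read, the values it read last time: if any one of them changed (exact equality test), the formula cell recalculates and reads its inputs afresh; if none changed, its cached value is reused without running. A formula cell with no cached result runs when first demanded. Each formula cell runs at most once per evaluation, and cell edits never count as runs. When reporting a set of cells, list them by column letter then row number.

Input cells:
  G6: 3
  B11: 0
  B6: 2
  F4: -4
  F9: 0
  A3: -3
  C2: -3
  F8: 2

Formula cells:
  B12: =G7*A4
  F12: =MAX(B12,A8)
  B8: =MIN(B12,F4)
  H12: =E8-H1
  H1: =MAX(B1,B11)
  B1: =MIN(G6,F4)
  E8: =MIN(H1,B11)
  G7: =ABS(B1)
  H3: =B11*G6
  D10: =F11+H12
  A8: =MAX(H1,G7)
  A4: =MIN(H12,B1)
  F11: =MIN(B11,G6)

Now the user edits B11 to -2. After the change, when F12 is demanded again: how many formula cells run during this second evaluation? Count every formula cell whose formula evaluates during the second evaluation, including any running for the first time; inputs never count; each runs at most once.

4 formula cells run: A8, E8, H1, H12.
Note where the cutoff bites: A4 is checked, finds nothing changed, and keeps its cache.

First demand of the output computes:
  B1 = MIN(3, -4) = -4
  G7 = ABS(-4) = 4
  H1 = MAX(-4, 0) = 0
  A8 = MAX(0, 4) = 4
  E8 = MIN(0, 0) = 0
  H12 = 0 - 0 = 0
  A4 = MIN(0, -4) = -4
  B12 = 4 * -4 = -16
  F12 = MAX(-16, 4) = 4

After the edit, cleaning proceeds:
  H1: a read changed (B11 0->-2) — executes, giving -2.
  A8: a read changed (H1 0->-2) — executes, giving 4 — identical to its old value.
  E8: a read changed (H1 0->-2; B11 0->-2) — executes, giving -2.
  H12: a read changed (E8 0->-2; H1 0->-2) — executes, giving 0 — identical to its old value.
  A4: dirty, but its reads are unchanged (H12 unchanged, B1 unchanged); cached -4 stands.
  B12: dirty, but its reads are unchanged (G7 unchanged, A4 unchanged); cached -16 stands.
  F12: dirty, but its reads are unchanged (B12 unchanged, A8 unchanged); cached 4 stands.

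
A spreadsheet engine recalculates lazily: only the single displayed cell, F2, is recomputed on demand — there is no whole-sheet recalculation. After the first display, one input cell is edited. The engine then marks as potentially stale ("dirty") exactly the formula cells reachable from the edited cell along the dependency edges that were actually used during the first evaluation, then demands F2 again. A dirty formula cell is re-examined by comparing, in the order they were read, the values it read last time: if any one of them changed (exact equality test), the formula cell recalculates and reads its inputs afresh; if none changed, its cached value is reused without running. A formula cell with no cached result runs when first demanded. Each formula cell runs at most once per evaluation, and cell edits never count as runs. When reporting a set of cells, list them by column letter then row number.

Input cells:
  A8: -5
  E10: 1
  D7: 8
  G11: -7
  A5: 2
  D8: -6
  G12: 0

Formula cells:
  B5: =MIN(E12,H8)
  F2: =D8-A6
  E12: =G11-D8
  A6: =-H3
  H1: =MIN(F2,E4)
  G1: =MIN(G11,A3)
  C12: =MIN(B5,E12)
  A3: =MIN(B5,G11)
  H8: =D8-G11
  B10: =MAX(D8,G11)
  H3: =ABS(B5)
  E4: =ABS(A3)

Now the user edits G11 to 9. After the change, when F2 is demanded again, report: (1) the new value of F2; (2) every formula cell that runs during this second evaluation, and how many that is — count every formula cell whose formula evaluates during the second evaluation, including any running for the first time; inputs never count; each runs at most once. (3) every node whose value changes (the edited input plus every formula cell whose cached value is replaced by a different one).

New value of F2: 9.
Formula cells that run: A6, B5, E12, F2, H3, H8 — 6 in total.
Values that change: A6, B5, E12, F2, G11, H3, H8.

First evaluation (everything demanded from the output):
  E12 = -7 - -6 = -1
  H8 = -6 - -7 = 1
  B5 = MIN(-1, 1) = -1
  H3 = ABS(-1) = 1
  A6 = -(1) = -1
  F2 = -6 - -1 = -5

Propagation after the edit:
  E12: runs — G11 -7->9; result 15.
  H8: runs — G11 -7->9; result -15.
  B5: runs — E12 -1->15; H8 1->-15; result -15.
  H3: runs — B5 -1->-15; result 15.
  A6: runs — H3 1->15; result -15.
  F2: runs — A6 -1->-15; result 9.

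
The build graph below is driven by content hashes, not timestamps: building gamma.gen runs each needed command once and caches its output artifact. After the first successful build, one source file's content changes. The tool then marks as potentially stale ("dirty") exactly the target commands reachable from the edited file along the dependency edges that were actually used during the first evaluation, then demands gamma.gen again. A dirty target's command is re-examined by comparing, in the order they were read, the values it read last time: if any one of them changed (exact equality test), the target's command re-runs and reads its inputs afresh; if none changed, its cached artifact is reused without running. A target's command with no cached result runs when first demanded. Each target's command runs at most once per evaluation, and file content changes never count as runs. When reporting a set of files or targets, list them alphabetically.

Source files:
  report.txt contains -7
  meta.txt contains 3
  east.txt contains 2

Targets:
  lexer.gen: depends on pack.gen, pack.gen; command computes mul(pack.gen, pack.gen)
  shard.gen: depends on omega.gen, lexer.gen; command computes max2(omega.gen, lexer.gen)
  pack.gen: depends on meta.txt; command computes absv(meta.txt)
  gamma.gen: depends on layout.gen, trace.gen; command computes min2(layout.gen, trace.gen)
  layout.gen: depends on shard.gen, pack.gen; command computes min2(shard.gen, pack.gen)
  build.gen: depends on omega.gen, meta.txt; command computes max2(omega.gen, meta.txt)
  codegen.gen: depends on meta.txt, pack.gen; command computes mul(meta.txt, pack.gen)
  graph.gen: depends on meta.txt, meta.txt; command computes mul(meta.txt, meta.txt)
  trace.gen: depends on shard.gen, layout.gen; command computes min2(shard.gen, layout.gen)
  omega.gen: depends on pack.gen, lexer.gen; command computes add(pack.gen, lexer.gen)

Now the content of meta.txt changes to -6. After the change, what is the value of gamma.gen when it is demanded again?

Initial pass — values computed on the first demand:
  pack.gen = absv(3) = 3
  lexer.gen = mul(3, 3) = 9
  omega.gen = add(3, 9) = 12
  shard.gen = max2(12, 9) = 12
  layout.gen = min2(12, 3) = 3
  trace.gen = min2(12, 3) = 3
  gamma.gen = min2(3, 3) = 3

Second demand — change propagation:
  pack.gen: re-runs because meta.txt 3->-6; new result 6.
  lexer.gen: re-runs because pack.gen 3->6; pack.gen 3->6; new result 36.
  omega.gen: re-runs because pack.gen 3->6; lexer.gen 9->36; new result 42.
  shard.gen: re-runs because omega.gen 12->42; lexer.gen 9->36; new result 42.
  layout.gen: re-runs because shard.gen 12->42; pack.gen 3->6; new result 6.
  trace.gen: re-runs because shard.gen 12->42; layout.gen 3->6; new result 6.
  gamma.gen: re-runs because layout.gen 3->6; trace.gen 3->6; new result 6.

gamma.gen now evaluates to 6.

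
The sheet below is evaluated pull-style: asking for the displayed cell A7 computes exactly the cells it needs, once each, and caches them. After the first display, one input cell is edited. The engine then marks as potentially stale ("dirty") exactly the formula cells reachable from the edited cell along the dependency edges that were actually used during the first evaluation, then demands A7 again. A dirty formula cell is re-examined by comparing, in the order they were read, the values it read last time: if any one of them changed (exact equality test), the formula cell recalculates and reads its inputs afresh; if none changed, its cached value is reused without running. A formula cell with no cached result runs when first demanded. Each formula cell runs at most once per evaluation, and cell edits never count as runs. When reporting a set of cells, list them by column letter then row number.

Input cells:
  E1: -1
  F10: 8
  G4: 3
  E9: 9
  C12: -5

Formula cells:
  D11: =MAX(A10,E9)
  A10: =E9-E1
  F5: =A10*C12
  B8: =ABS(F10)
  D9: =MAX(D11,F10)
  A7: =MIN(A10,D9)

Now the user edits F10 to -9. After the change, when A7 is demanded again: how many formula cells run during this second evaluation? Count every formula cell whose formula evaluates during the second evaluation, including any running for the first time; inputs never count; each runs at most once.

First demand of the output computes:
  A10 = 9 - -1 = 10
  D11 = MAX(10, 9) = 10
  D9 = MAX(10, 8) = 10
  A7 = MIN(10, 10) = 10

After the edit, cleaning proceeds:
  D9: a read changed (F10 8->-9) — executes, giving 10 — identical to its old value.
  A7: dirty, but its reads are unchanged (A10 unchanged, D9 unchanged); cached 10 stands.

Note the absorption at D9: it re-runs yet its value is the same, leaving the output's value untouched.

1 formula cells run: D9.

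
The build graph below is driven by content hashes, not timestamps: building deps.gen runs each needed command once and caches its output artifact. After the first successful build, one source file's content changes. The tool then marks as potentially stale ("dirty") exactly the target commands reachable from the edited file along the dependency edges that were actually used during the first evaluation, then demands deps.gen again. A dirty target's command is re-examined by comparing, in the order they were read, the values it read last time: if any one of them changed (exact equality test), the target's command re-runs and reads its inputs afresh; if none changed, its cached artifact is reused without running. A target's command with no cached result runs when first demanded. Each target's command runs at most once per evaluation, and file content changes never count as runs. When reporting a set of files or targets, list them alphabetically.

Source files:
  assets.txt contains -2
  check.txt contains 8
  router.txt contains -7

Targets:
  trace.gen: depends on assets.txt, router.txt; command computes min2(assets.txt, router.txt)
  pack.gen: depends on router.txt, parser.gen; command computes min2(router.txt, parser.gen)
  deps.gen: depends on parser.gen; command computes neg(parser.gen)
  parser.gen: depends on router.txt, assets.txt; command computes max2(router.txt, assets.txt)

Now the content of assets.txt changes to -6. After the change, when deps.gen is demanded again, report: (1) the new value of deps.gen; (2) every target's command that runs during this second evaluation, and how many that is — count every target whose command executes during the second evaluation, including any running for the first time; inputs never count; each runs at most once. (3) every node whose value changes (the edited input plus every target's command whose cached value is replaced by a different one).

deps.gen now evaluates to 6.
Run set: deps.gen, parser.gen (2 run).
Changed values: assets.txt, deps.gen, parser.gen.

Initial pass — values computed on the first demand:
  parser.gen = max2(-7, -2) = -2
  deps.gen = neg(-2) = 2

Second demand — change propagation:
  parser.gen: re-runs because assets.txt -2->-6; new result -6.
  deps.gen: re-runs because parser.gen -2->-6; new result 6.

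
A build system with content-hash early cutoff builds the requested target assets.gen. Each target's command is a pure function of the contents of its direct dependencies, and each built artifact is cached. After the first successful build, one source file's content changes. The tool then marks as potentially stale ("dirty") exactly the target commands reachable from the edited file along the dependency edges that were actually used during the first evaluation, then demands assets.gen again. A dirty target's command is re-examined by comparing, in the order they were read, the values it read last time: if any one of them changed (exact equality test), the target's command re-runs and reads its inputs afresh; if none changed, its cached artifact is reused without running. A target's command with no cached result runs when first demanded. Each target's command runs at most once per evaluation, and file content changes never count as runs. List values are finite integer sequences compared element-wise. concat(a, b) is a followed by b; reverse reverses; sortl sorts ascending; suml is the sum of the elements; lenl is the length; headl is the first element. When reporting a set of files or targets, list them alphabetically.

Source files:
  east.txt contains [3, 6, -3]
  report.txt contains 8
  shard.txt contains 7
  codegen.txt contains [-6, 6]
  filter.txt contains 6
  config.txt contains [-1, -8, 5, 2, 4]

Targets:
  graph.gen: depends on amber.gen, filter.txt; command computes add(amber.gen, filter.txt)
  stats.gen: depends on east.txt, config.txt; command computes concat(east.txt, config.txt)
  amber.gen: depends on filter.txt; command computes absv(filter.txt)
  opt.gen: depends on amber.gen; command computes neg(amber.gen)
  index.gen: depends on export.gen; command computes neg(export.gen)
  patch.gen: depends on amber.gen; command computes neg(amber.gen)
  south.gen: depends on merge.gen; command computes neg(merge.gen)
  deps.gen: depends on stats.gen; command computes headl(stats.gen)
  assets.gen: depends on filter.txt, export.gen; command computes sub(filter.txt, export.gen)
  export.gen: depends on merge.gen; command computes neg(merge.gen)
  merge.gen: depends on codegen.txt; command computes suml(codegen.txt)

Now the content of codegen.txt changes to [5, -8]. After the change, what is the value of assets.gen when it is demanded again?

New value of assets.gen: 3.

First evaluation (everything demanded from the output):
  merge.gen = suml([-6, 6]) = 0
  export.gen = neg(0) = 0
  assets.gen = sub(6, 0) = 6

Propagation after the edit:
  merge.gen: runs — codegen.txt [-6, 6]->[5, -8]; result -3.
  export.gen: runs — merge.gen 0->-3; result 3.
  assets.gen: runs — export.gen 0->3; result 3.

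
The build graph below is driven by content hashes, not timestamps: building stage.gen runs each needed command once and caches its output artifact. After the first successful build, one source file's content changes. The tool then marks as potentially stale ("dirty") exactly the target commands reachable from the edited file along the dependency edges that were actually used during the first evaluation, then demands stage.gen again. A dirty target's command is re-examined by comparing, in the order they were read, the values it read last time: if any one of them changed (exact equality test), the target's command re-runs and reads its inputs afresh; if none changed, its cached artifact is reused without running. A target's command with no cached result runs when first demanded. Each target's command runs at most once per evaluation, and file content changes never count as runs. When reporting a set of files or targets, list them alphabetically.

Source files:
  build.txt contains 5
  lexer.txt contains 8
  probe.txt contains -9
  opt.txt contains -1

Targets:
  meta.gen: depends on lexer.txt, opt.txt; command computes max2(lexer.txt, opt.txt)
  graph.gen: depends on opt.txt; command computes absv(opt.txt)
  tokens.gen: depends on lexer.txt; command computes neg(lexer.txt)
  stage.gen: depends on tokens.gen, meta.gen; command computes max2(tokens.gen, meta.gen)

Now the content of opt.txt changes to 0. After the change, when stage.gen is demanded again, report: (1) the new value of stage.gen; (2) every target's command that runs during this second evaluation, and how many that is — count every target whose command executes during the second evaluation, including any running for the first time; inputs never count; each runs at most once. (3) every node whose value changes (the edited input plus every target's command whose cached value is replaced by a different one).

Initial pass — values computed on the first demand:
  meta.gen = max2(8, -1) = 8
  tokens.gen = neg(8) = -8
  stage.gen = max2(-8, 8) = 8

Second demand — change propagation:
  meta.gen: re-runs because opt.txt -1->0; new result 8 (unchanged).
  stage.gen: re-examined; everything it read last time is the same (tokens.gen unchanged, meta.gen unchanged) — cache 8 kept, no run.

The important point: meta.gen recomputes to an identical value, and the output ends up unchanged.

stage.gen now evaluates to 8.
Run set: meta.gen (1 run).
Changed values: opt.txt.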